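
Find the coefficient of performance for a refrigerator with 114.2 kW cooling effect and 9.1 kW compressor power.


COP = Q_evap / W
COP = 114.2 / 9.1
COP = 12.549

12.549


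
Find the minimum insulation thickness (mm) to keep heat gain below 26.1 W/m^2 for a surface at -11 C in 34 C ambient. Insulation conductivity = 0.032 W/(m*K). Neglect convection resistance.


dT = 34 - (-11) = 45 K
thickness = k * dT / q_max * 1000
thickness = 0.032 * 45 / 26.1 * 1000
thickness = 55.2 mm

55.2


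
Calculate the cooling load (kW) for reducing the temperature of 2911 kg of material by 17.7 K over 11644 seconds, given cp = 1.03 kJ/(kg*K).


Q = m * cp * dT / t
Q = 2911 * 1.03 * 17.7 / 11644
Q = 4.558 kW

4.558


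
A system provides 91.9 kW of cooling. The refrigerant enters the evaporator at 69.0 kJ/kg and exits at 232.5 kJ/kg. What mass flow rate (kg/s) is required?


dh = 232.5 - 69.0 = 163.5 kJ/kg
m_dot = Q / dh = 91.9 / 163.5 = 0.5621 kg/s

0.5621


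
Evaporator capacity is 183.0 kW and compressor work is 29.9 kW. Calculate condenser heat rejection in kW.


Q_cond = Q_evap + W
Q_cond = 183.0 + 29.9
Q_cond = 212.9 kW

212.9


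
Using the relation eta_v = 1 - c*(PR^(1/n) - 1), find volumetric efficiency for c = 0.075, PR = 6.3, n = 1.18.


PR^(1/n) = 6.3^(1/1.18) = 4.75781165
eta_v = 1 - 0.075 * (4.75781165 - 1)
eta_v = 0.7182

0.7182


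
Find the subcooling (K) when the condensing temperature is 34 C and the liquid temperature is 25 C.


Subcooling = T_cond - T_liquid
Subcooling = 34 - 25
Subcooling = 9 K

9


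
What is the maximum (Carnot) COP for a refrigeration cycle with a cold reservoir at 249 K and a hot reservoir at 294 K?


dT = 294 - 249 = 45 K
COP_carnot = T_cold / dT = 249 / 45
COP_carnot = 5.533

5.533


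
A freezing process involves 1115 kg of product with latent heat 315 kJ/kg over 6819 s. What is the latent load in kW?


Q_lat = m * h_fg / t
Q_lat = 1115 * 315 / 6819
Q_lat = 51.51 kW

51.51


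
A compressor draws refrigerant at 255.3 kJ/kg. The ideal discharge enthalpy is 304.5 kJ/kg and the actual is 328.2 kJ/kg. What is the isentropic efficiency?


dh_ideal = 304.5 - 255.3 = 49.2 kJ/kg
dh_actual = 328.2 - 255.3 = 72.9 kJ/kg
eta_s = dh_ideal / dh_actual = 49.2 / 72.9
eta_s = 0.6749

0.6749


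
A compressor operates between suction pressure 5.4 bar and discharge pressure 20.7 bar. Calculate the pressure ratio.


PR = P_high / P_low
PR = 20.7 / 5.4
PR = 3.833

3.833


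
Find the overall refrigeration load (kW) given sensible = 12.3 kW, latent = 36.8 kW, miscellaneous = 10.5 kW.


Q_total = Q_s + Q_l + Q_misc
Q_total = 12.3 + 36.8 + 10.5
Q_total = 59.6 kW

59.6


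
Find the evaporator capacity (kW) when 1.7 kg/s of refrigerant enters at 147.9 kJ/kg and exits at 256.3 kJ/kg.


dh = 256.3 - 147.9 = 108.4 kJ/kg
Q_evap = m_dot * dh = 1.7 * 108.4
Q_evap = 184.28 kW

184.28


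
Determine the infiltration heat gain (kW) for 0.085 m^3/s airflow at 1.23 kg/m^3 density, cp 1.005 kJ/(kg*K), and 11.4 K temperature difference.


Q = V_dot * rho * cp * dT
Q = 0.085 * 1.23 * 1.005 * 11.4
Q = 1.198 kW

1.198


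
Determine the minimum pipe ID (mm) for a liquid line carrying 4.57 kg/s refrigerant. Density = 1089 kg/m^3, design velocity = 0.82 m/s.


A = m_dot / (rho * v) = 4.57 / (1089 * 0.82) = 0.005117695805 m^2
d = sqrt(4*A/pi) * 1000
d = 80.7 mm

80.7


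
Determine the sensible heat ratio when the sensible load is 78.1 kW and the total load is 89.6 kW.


SHR = Q_sensible / Q_total
SHR = 78.1 / 89.6
SHR = 0.872

0.872


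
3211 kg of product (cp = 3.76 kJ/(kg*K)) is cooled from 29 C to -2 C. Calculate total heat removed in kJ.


dT = 29 - (-2) = 31 K
Q = m * cp * dT = 3211 * 3.76 * 31
Q = 374274 kJ

374274


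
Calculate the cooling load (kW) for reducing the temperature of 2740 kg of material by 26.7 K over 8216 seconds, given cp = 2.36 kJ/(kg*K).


Q = m * cp * dT / t
Q = 2740 * 2.36 * 26.7 / 8216
Q = 21.014 kW

21.014


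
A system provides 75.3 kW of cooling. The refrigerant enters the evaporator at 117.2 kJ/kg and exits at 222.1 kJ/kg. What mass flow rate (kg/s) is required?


dh = 222.1 - 117.2 = 104.9 kJ/kg
m_dot = Q / dh = 75.3 / 104.9 = 0.7178 kg/s

0.7178


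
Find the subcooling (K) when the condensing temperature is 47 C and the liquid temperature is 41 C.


Subcooling = T_cond - T_liquid
Subcooling = 47 - 41
Subcooling = 6 K

6


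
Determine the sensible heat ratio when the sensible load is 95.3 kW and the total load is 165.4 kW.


SHR = Q_sensible / Q_total
SHR = 95.3 / 165.4
SHR = 0.576

0.576


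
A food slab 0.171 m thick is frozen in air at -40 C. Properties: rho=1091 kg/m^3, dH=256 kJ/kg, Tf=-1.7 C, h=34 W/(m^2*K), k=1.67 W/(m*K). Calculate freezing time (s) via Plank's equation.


dT = -1.7 - (-40) = 38.3 K
term1 = a/(2h) = 0.171/(2*34) = 0.002514705882
term2 = a^2/(8k) = 0.171^2/(8*1.67) = 0.002188697605
t = rho*dH*1000/dT * (term1 + term2)
t = 1091*256*1000/38.3 * (0.002514705882 + 0.002188697605)
t = 34299 s

34299


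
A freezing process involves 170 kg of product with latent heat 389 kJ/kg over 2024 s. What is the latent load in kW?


Q_lat = m * h_fg / t
Q_lat = 170 * 389 / 2024
Q_lat = 32.67 kW

32.67


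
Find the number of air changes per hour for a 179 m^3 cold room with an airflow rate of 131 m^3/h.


ACH = flow / volume
ACH = 131 / 179
ACH = 0.732

0.732


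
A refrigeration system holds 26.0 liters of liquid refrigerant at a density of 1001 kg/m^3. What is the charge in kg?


Charge = V * rho / 1000
Charge = 26.0 * 1001 / 1000
Charge = 26.03 kg

26.03


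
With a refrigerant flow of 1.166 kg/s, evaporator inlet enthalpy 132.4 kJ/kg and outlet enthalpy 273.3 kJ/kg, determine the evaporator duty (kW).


dh = 273.3 - 132.4 = 140.9 kJ/kg
Q_evap = m_dot * dh = 1.166 * 140.9
Q_evap = 164.29 kW

164.29


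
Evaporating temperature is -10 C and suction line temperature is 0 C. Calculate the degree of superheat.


Superheat = T_suction - T_evap
Superheat = 0 - (-10)
Superheat = 10 K

10


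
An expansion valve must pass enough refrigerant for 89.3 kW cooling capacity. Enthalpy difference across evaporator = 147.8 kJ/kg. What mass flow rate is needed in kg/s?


m_dot = Q / dh
m_dot = 89.3 / 147.8
m_dot = 0.6042 kg/s

0.6042


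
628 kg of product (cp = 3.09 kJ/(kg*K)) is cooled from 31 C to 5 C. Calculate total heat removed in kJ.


dT = 31 - (5) = 26 K
Q = m * cp * dT = 628 * 3.09 * 26
Q = 50454 kJ

50454


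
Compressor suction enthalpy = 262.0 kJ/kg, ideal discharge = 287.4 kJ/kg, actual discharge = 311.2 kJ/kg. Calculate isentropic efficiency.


dh_ideal = 287.4 - 262.0 = 25.4 kJ/kg
dh_actual = 311.2 - 262.0 = 49.2 kJ/kg
eta_s = dh_ideal / dh_actual = 25.4 / 49.2
eta_s = 0.5163

0.5163


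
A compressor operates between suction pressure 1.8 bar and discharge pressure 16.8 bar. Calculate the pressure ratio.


PR = P_high / P_low
PR = 16.8 / 1.8
PR = 9.333

9.333


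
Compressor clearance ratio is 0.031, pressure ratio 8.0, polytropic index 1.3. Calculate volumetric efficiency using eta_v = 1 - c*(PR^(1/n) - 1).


PR^(1/n) = 8.0^(1/1.3) = 4.95090514
eta_v = 1 - 0.031 * (4.95090514 - 1)
eta_v = 0.8775

0.8775


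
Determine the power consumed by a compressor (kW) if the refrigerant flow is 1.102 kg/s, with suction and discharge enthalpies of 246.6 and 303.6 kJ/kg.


dh = 303.6 - 246.6 = 57.0 kJ/kg
W = m_dot * dh = 1.102 * 57.0 = 62.81 kW

62.81


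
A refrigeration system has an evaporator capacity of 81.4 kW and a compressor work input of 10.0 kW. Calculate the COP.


COP = Q_evap / W
COP = 81.4 / 10.0
COP = 8.14

8.14


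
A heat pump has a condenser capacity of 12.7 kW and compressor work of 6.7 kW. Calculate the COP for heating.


COP_hp = Q_cond / W
COP_hp = 12.7 / 6.7
COP_hp = 1.896

1.896


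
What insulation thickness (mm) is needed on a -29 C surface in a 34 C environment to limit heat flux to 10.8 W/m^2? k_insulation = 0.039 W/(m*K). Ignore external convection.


dT = 34 - (-29) = 63 K
thickness = k * dT / q_max * 1000
thickness = 0.039 * 63 / 10.8 * 1000
thickness = 227.5 mm

227.5


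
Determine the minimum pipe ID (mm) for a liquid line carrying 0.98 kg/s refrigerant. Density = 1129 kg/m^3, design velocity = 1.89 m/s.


A = m_dot / (rho * v) = 0.98 / (1129 * 1.89) = 0.0004592723813 m^2
d = sqrt(4*A/pi) * 1000
d = 24.2 mm

24.2


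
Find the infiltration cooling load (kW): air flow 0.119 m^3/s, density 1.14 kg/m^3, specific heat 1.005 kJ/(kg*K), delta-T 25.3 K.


Q = V_dot * rho * cp * dT
Q = 0.119 * 1.14 * 1.005 * 25.3
Q = 3.449 kW

3.449


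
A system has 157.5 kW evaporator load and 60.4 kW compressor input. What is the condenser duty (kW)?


Q_cond = Q_evap + W
Q_cond = 157.5 + 60.4
Q_cond = 217.9 kW

217.9


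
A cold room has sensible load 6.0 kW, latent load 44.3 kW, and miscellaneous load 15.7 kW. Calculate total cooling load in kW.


Q_total = Q_s + Q_l + Q_misc
Q_total = 6.0 + 44.3 + 15.7
Q_total = 66.0 kW

66.0


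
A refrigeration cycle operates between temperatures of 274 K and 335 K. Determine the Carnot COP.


dT = 335 - 274 = 61 K
COP_carnot = T_cold / dT = 274 / 61
COP_carnot = 4.492

4.492


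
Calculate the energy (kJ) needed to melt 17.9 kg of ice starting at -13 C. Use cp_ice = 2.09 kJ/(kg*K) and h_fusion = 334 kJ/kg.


Sensible heat = cp * dT = 2.09 * 13 = 27.17 kJ/kg
Total per kg = 27.17 + 334 = 361.17 kJ/kg
Q = m * total = 17.9 * 361.17
Q = 6464.9 kJ

6464.9


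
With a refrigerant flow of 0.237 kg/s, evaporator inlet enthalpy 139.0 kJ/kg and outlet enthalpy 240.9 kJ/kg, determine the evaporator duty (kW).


dh = 240.9 - 139.0 = 101.9 kJ/kg
Q_evap = m_dot * dh = 0.237 * 101.9
Q_evap = 24.15 kW

24.15


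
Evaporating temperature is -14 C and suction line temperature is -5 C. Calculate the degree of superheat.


Superheat = T_suction - T_evap
Superheat = -5 - (-14)
Superheat = 9 K

9


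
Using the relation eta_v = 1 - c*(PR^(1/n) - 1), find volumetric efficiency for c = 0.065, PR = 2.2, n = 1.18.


PR^(1/n) = 2.2^(1/1.18) = 1.95069204
eta_v = 1 - 0.065 * (1.95069204 - 1)
eta_v = 0.9382

0.9382


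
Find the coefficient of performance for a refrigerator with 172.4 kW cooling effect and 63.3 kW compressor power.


COP = Q_evap / W
COP = 172.4 / 63.3
COP = 2.724

2.724


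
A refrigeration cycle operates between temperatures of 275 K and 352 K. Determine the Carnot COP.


dT = 352 - 275 = 77 K
COP_carnot = T_cold / dT = 275 / 77
COP_carnot = 3.571

3.571


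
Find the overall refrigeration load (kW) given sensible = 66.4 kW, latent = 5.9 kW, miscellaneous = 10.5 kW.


Q_total = Q_s + Q_l + Q_misc
Q_total = 66.4 + 5.9 + 10.5
Q_total = 82.8 kW

82.8


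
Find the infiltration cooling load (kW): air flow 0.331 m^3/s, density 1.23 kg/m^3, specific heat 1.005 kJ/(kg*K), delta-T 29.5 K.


Q = V_dot * rho * cp * dT
Q = 0.331 * 1.23 * 1.005 * 29.5
Q = 12.07 kW

12.07


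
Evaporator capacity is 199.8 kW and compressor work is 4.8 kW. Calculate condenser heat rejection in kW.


Q_cond = Q_evap + W
Q_cond = 199.8 + 4.8
Q_cond = 204.6 kW

204.6


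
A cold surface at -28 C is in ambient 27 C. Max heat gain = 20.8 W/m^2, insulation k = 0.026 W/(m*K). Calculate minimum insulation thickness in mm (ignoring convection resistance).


dT = 27 - (-28) = 55 K
thickness = k * dT / q_max * 1000
thickness = 0.026 * 55 / 20.8 * 1000
thickness = 68.8 mm

68.8


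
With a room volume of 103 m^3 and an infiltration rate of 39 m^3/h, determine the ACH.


ACH = flow / volume
ACH = 39 / 103
ACH = 0.379

0.379


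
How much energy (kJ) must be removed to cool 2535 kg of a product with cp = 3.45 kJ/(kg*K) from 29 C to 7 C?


dT = 29 - (7) = 22 K
Q = m * cp * dT = 2535 * 3.45 * 22
Q = 192407 kJ

192407


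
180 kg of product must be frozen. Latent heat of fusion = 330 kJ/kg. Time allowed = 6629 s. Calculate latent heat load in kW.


Q_lat = m * h_fg / t
Q_lat = 180 * 330 / 6629
Q_lat = 8.96 kW

8.96


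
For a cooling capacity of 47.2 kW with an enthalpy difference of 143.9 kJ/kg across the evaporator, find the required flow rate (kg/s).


m_dot = Q / dh
m_dot = 47.2 / 143.9
m_dot = 0.328 kg/s

0.328


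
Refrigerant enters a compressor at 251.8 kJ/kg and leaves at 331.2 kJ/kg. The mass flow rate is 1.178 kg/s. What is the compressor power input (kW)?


dh = 331.2 - 251.8 = 79.4 kJ/kg
W = m_dot * dh = 1.178 * 79.4 = 93.53 kW

93.53


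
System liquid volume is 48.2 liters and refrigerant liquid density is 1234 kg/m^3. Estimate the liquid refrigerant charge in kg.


Charge = V * rho / 1000
Charge = 48.2 * 1234 / 1000
Charge = 59.48 kg

59.48


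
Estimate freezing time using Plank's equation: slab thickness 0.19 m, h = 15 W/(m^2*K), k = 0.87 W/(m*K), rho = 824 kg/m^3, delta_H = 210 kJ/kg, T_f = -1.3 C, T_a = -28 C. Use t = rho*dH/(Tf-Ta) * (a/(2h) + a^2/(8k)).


dT = -1.3 - (-28) = 26.7 K
term1 = a/(2h) = 0.19/(2*15) = 0.006333333333
term2 = a^2/(8k) = 0.19^2/(8*0.87) = 0.005186781609
t = rho*dH*1000/dT * (term1 + term2)
t = 824*210*1000/26.7 * (0.006333333333 + 0.005186781609)
t = 74661 s

74661


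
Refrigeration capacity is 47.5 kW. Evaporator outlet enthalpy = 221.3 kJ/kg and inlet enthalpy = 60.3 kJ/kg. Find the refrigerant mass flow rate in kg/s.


dh = 221.3 - 60.3 = 161.0 kJ/kg
m_dot = Q / dh = 47.5 / 161.0 = 0.295 kg/s

0.295


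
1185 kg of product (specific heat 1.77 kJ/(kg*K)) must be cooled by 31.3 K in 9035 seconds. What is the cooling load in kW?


Q = m * cp * dT / t
Q = 1185 * 1.77 * 31.3 / 9035
Q = 7.266 kW

7.266


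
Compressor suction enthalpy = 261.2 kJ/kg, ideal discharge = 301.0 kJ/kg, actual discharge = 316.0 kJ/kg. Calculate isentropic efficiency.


dh_ideal = 301.0 - 261.2 = 39.8 kJ/kg
dh_actual = 316.0 - 261.2 = 54.8 kJ/kg
eta_s = dh_ideal / dh_actual = 39.8 / 54.8
eta_s = 0.7263

0.7263


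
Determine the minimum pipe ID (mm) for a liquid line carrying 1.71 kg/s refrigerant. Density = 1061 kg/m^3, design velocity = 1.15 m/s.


A = m_dot / (rho * v) = 1.71 / (1061 * 1.15) = 0.001401467033 m^2
d = sqrt(4*A/pi) * 1000
d = 42.2 mm

42.2


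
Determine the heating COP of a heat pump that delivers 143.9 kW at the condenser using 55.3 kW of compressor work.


COP_hp = Q_cond / W
COP_hp = 143.9 / 55.3
COP_hp = 2.602

2.602


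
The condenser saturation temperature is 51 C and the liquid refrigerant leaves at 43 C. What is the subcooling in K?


Subcooling = T_cond - T_liquid
Subcooling = 51 - 43
Subcooling = 8 K

8


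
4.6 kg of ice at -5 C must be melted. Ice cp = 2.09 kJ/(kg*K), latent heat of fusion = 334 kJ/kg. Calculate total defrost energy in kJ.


Sensible heat = cp * dT = 2.09 * 5 = 10.45 kJ/kg
Total per kg = 10.45 + 334 = 344.45 kJ/kg
Q = m * total = 4.6 * 344.45
Q = 1584.5 kJ

1584.5


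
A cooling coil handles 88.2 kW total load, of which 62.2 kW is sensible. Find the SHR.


SHR = Q_sensible / Q_total
SHR = 62.2 / 88.2
SHR = 0.705

0.705


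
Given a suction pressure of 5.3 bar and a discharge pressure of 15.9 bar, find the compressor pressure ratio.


PR = P_high / P_low
PR = 15.9 / 5.3
PR = 3.0

3.0


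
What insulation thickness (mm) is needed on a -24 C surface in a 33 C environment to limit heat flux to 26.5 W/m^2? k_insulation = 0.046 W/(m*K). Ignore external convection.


dT = 33 - (-24) = 57 K
thickness = k * dT / q_max * 1000
thickness = 0.046 * 57 / 26.5 * 1000
thickness = 98.9 mm

98.9


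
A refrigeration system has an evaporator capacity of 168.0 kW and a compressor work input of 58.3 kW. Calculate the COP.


COP = Q_evap / W
COP = 168.0 / 58.3
COP = 2.882

2.882


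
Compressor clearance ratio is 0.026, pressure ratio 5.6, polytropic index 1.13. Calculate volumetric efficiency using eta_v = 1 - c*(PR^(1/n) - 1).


PR^(1/n) = 5.6^(1/1.13) = 4.59317824
eta_v = 1 - 0.026 * (4.59317824 - 1)
eta_v = 0.9066

0.9066


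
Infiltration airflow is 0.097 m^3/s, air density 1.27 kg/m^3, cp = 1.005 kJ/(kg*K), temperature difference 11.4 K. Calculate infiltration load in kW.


Q = V_dot * rho * cp * dT
Q = 0.097 * 1.27 * 1.005 * 11.4
Q = 1.411 kW

1.411


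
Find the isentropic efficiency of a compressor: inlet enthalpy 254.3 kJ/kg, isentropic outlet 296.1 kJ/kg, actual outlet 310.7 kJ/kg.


dh_ideal = 296.1 - 254.3 = 41.8 kJ/kg
dh_actual = 310.7 - 254.3 = 56.4 kJ/kg
eta_s = dh_ideal / dh_actual = 41.8 / 56.4
eta_s = 0.7411

0.7411


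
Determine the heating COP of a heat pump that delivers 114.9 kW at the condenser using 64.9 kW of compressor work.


COP_hp = Q_cond / W
COP_hp = 114.9 / 64.9
COP_hp = 1.77

1.77


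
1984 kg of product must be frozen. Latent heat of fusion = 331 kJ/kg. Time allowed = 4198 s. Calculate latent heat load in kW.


Q_lat = m * h_fg / t
Q_lat = 1984 * 331 / 4198
Q_lat = 156.43 kW

156.43


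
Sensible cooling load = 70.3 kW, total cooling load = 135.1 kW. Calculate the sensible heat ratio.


SHR = Q_sensible / Q_total
SHR = 70.3 / 135.1
SHR = 0.52

0.52


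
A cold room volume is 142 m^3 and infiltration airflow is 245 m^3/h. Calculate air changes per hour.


ACH = flow / volume
ACH = 245 / 142
ACH = 1.725

1.725


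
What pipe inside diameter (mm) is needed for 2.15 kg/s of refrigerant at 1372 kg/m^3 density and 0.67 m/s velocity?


A = m_dot / (rho * v) = 2.15 / (1372 * 0.67) = 0.002338888647 m^2
d = sqrt(4*A/pi) * 1000
d = 54.6 mm

54.6


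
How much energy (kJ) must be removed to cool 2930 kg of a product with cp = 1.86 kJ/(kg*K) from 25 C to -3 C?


dT = 25 - (-3) = 28 K
Q = m * cp * dT = 2930 * 1.86 * 28
Q = 152594 kJ

152594


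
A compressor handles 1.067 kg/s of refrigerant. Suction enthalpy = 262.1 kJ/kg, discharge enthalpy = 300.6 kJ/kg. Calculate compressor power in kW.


dh = 300.6 - 262.1 = 38.5 kJ/kg
W = m_dot * dh = 1.067 * 38.5 = 41.08 kW

41.08


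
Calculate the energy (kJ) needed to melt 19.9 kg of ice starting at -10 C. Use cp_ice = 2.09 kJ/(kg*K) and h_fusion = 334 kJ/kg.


Sensible heat = cp * dT = 2.09 * 10 = 20.9 kJ/kg
Total per kg = 20.9 + 334 = 354.9 kJ/kg
Q = m * total = 19.9 * 354.9
Q = 7062.5 kJ

7062.5


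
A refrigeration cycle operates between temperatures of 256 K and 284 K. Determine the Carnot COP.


dT = 284 - 256 = 28 K
COP_carnot = T_cold / dT = 256 / 28
COP_carnot = 9.143

9.143


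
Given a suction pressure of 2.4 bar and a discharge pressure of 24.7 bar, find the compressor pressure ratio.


PR = P_high / P_low
PR = 24.7 / 2.4
PR = 10.292

10.292


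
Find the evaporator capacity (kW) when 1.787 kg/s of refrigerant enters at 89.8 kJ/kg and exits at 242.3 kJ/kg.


dh = 242.3 - 89.8 = 152.5 kJ/kg
Q_evap = m_dot * dh = 1.787 * 152.5
Q_evap = 272.52 kW

272.52


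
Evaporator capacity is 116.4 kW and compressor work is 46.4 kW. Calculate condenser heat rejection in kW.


Q_cond = Q_evap + W
Q_cond = 116.4 + 46.4
Q_cond = 162.8 kW

162.8


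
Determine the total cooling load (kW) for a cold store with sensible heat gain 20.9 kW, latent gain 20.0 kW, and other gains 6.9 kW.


Q_total = Q_s + Q_l + Q_misc
Q_total = 20.9 + 20.0 + 6.9
Q_total = 47.8 kW

47.8


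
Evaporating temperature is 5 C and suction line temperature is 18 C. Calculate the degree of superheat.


Superheat = T_suction - T_evap
Superheat = 18 - (5)
Superheat = 13 K

13


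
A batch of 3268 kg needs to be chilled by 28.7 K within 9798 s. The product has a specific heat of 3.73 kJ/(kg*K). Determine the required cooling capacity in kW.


Q = m * cp * dT / t
Q = 3268 * 3.73 * 28.7 / 9798
Q = 35.706 kW

35.706


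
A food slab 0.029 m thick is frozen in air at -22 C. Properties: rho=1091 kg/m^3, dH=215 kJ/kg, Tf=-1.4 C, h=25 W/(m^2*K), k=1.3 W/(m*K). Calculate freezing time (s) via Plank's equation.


dT = -1.4 - (-22) = 20.6 K
term1 = a/(2h) = 0.029/(2*25) = 0.00058
term2 = a^2/(8k) = 0.029^2/(8*1.3) = 0.00008086538462
t = rho*dH*1000/dT * (term1 + term2)
t = 1091*215*1000/20.6 * (0.00058 + 0.00008086538462)
t = 7525 s

7525


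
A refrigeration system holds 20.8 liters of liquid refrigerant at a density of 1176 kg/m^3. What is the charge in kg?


Charge = V * rho / 1000
Charge = 20.8 * 1176 / 1000
Charge = 24.46 kg

24.46


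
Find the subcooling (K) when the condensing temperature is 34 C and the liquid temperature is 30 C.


Subcooling = T_cond - T_liquid
Subcooling = 34 - 30
Subcooling = 4 K

4


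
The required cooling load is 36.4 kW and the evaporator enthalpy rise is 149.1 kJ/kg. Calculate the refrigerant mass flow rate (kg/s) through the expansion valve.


m_dot = Q / dh
m_dot = 36.4 / 149.1
m_dot = 0.2441 kg/s

0.2441


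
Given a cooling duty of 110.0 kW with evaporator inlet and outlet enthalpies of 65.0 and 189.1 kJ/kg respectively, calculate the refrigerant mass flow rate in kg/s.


dh = 189.1 - 65.0 = 124.1 kJ/kg
m_dot = Q / dh = 110.0 / 124.1 = 0.8864 kg/s

0.8864


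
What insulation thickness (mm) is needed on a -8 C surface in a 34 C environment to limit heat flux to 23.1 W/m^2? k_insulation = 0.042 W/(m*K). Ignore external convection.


dT = 34 - (-8) = 42 K
thickness = k * dT / q_max * 1000
thickness = 0.042 * 42 / 23.1 * 1000
thickness = 76.4 mm

76.4


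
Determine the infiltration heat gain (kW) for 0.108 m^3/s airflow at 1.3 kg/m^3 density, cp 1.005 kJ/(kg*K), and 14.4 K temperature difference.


Q = V_dot * rho * cp * dT
Q = 0.108 * 1.3 * 1.005 * 14.4
Q = 2.032 kW

2.032


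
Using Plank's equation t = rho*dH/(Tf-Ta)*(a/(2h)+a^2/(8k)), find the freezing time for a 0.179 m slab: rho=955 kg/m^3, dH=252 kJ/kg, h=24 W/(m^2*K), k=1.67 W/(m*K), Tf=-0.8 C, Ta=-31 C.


dT = -0.8 - (-31) = 30.2 K
term1 = a/(2h) = 0.179/(2*24) = 0.003729166667
term2 = a^2/(8k) = 0.179^2/(8*1.67) = 0.002398278443
t = rho*dH*1000/dT * (term1 + term2)
t = 955*252*1000/30.2 * (0.003729166667 + 0.002398278443)
t = 48829 s

48829


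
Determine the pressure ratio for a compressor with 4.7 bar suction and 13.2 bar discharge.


PR = P_high / P_low
PR = 13.2 / 4.7
PR = 2.809

2.809


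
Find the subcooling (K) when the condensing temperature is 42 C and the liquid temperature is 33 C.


Subcooling = T_cond - T_liquid
Subcooling = 42 - 33
Subcooling = 9 K

9


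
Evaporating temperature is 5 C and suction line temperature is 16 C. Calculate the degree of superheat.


Superheat = T_suction - T_evap
Superheat = 16 - (5)
Superheat = 11 K

11


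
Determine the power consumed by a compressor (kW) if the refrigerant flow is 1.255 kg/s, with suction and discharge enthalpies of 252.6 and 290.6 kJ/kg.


dh = 290.6 - 252.6 = 38.0 kJ/kg
W = m_dot * dh = 1.255 * 38.0 = 47.69 kW

47.69


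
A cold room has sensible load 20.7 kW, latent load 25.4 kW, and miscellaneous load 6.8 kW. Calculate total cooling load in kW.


Q_total = Q_s + Q_l + Q_misc
Q_total = 20.7 + 25.4 + 6.8
Q_total = 52.9 kW

52.9


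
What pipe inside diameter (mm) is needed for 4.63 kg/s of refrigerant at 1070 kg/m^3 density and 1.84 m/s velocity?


A = m_dot / (rho * v) = 4.63 / (1070 * 1.84) = 0.002351686306 m^2
d = sqrt(4*A/pi) * 1000
d = 54.7 mm

54.7


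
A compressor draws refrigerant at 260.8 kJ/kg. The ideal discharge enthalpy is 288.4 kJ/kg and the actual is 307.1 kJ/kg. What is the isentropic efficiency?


dh_ideal = 288.4 - 260.8 = 27.6 kJ/kg
dh_actual = 307.1 - 260.8 = 46.3 kJ/kg
eta_s = dh_ideal / dh_actual = 27.6 / 46.3
eta_s = 0.5961

0.5961


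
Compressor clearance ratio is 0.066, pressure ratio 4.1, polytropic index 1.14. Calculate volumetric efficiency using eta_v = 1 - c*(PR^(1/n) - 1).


PR^(1/n) = 4.1^(1/1.14) = 3.44770183
eta_v = 1 - 0.066 * (3.44770183 - 1)
eta_v = 0.8385

0.8385


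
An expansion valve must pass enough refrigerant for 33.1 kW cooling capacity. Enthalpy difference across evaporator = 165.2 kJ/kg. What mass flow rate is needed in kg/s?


m_dot = Q / dh
m_dot = 33.1 / 165.2
m_dot = 0.2004 kg/s

0.2004


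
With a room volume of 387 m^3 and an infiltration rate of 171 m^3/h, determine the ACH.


ACH = flow / volume
ACH = 171 / 387
ACH = 0.442

0.442


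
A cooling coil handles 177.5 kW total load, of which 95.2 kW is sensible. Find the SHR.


SHR = Q_sensible / Q_total
SHR = 95.2 / 177.5
SHR = 0.536

0.536


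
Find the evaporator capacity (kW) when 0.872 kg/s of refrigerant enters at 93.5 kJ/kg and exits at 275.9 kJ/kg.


dh = 275.9 - 93.5 = 182.4 kJ/kg
Q_evap = m_dot * dh = 0.872 * 182.4
Q_evap = 159.05 kW

159.05


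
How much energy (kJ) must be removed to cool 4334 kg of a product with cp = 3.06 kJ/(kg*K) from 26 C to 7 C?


dT = 26 - (7) = 19 K
Q = m * cp * dT = 4334 * 3.06 * 19
Q = 251979 kJ

251979


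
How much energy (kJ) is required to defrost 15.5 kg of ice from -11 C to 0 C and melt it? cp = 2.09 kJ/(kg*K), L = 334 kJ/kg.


Sensible heat = cp * dT = 2.09 * 11 = 22.99 kJ/kg
Total per kg = 22.99 + 334 = 356.99 kJ/kg
Q = m * total = 15.5 * 356.99
Q = 5533.3 kJ

5533.3


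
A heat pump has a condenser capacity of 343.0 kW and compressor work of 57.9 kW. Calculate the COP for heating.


COP_hp = Q_cond / W
COP_hp = 343.0 / 57.9
COP_hp = 5.924

5.924


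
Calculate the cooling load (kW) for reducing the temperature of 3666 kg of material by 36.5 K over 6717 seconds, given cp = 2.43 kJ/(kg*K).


Q = m * cp * dT / t
Q = 3666 * 2.43 * 36.5 / 6717
Q = 48.408 kW

48.408


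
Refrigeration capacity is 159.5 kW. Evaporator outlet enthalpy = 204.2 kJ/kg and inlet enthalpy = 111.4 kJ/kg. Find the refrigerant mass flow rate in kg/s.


dh = 204.2 - 111.4 = 92.8 kJ/kg
m_dot = Q / dh = 159.5 / 92.8 = 1.7188 kg/s

1.7188


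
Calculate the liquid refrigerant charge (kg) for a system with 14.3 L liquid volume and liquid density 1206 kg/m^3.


Charge = V * rho / 1000
Charge = 14.3 * 1206 / 1000
Charge = 17.25 kg

17.25


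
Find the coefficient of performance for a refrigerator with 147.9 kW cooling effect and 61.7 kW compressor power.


COP = Q_evap / W
COP = 147.9 / 61.7
COP = 2.397

2.397


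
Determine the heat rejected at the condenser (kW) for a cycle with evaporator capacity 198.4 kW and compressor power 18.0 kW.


Q_cond = Q_evap + W
Q_cond = 198.4 + 18.0
Q_cond = 216.4 kW

216.4


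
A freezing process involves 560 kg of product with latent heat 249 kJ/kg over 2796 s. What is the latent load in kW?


Q_lat = m * h_fg / t
Q_lat = 560 * 249 / 2796
Q_lat = 49.87 kW

49.87


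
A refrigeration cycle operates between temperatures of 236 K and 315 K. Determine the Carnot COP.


dT = 315 - 236 = 79 K
COP_carnot = T_cold / dT = 236 / 79
COP_carnot = 2.987

2.987


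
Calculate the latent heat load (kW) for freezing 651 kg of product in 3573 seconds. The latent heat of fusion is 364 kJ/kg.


Q_lat = m * h_fg / t
Q_lat = 651 * 364 / 3573
Q_lat = 66.32 kW

66.32


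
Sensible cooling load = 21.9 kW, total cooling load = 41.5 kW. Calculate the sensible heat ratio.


SHR = Q_sensible / Q_total
SHR = 21.9 / 41.5
SHR = 0.528

0.528


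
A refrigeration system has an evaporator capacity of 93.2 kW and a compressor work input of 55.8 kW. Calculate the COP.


COP = Q_evap / W
COP = 93.2 / 55.8
COP = 1.67

1.67


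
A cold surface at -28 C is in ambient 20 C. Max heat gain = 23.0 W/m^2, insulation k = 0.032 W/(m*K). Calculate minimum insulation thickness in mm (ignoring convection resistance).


dT = 20 - (-28) = 48 K
thickness = k * dT / q_max * 1000
thickness = 0.032 * 48 / 23.0 * 1000
thickness = 66.8 mm

66.8


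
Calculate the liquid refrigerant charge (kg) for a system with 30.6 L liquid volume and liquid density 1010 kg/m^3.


Charge = V * rho / 1000
Charge = 30.6 * 1010 / 1000
Charge = 30.91 kg

30.91


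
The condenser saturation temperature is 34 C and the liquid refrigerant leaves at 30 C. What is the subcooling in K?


Subcooling = T_cond - T_liquid
Subcooling = 34 - 30
Subcooling = 4 K

4


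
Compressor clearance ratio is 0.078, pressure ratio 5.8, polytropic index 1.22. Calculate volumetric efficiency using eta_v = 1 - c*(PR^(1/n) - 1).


PR^(1/n) = 5.8^(1/1.22) = 4.22435736
eta_v = 1 - 0.078 * (4.22435736 - 1)
eta_v = 0.7485

0.7485


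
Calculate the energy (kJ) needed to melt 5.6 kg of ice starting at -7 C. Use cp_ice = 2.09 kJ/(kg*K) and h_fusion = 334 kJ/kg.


Sensible heat = cp * dT = 2.09 * 7 = 14.63 kJ/kg
Total per kg = 14.63 + 334 = 348.63 kJ/kg
Q = m * total = 5.6 * 348.63
Q = 1952.3 kJ

1952.3


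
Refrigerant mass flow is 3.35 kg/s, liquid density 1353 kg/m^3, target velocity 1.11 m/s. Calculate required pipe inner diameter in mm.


A = m_dot / (rho * v) = 3.35 / (1353 * 1.11) = 0.002230611987 m^2
d = sqrt(4*A/pi) * 1000
d = 53.3 mm

53.3


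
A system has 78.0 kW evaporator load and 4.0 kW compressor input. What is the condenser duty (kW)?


Q_cond = Q_evap + W
Q_cond = 78.0 + 4.0
Q_cond = 82.0 kW

82.0


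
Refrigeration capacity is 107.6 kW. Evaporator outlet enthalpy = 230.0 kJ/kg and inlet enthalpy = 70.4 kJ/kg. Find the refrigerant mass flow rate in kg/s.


dh = 230.0 - 70.4 = 159.6 kJ/kg
m_dot = Q / dh = 107.6 / 159.6 = 0.6742 kg/s

0.6742


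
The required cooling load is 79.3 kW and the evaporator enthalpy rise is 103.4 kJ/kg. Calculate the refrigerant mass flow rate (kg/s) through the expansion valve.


m_dot = Q / dh
m_dot = 79.3 / 103.4
m_dot = 0.7669 kg/s

0.7669


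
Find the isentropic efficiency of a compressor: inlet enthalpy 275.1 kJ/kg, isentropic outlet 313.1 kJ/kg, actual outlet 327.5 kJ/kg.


dh_ideal = 313.1 - 275.1 = 38.0 kJ/kg
dh_actual = 327.5 - 275.1 = 52.4 kJ/kg
eta_s = dh_ideal / dh_actual = 38.0 / 52.4
eta_s = 0.7252

0.7252


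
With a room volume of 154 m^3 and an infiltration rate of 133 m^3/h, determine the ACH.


ACH = flow / volume
ACH = 133 / 154
ACH = 0.864

0.864


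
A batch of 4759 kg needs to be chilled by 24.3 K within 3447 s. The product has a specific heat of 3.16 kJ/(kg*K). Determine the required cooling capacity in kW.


Q = m * cp * dT / t
Q = 4759 * 3.16 * 24.3 / 3447
Q = 106.015 kW

106.015


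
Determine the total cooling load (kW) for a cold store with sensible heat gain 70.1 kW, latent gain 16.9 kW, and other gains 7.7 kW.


Q_total = Q_s + Q_l + Q_misc
Q_total = 70.1 + 16.9 + 7.7
Q_total = 94.7 kW

94.7


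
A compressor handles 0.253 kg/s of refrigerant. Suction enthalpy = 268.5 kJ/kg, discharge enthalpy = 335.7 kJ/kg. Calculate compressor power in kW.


dh = 335.7 - 268.5 = 67.2 kJ/kg
W = m_dot * dh = 0.253 * 67.2 = 17.0 kW

17.0


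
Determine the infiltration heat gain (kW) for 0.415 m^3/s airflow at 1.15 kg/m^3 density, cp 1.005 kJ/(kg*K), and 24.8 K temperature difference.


Q = V_dot * rho * cp * dT
Q = 0.415 * 1.15 * 1.005 * 24.8
Q = 11.895 kW

11.895


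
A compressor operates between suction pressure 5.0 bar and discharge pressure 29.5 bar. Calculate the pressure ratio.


PR = P_high / P_low
PR = 29.5 / 5.0
PR = 5.9

5.9


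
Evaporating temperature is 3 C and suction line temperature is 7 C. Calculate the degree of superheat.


Superheat = T_suction - T_evap
Superheat = 7 - (3)
Superheat = 4 K

4


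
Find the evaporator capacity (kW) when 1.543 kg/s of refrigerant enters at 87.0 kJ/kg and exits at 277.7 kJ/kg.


dh = 277.7 - 87.0 = 190.7 kJ/kg
Q_evap = m_dot * dh = 1.543 * 190.7
Q_evap = 294.25 kW

294.25


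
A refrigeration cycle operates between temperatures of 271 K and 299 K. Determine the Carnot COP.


dT = 299 - 271 = 28 K
COP_carnot = T_cold / dT = 271 / 28
COP_carnot = 9.679

9.679


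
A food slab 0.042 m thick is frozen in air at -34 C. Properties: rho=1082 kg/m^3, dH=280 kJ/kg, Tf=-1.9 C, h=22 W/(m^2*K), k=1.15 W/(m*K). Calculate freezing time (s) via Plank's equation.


dT = -1.9 - (-34) = 32.1 K
term1 = a/(2h) = 0.042/(2*22) = 0.0009545454545
term2 = a^2/(8k) = 0.042^2/(8*1.15) = 0.0001917391304
t = rho*dH*1000/dT * (term1 + term2)
t = 1082*280*1000/32.1 * (0.0009545454545 + 0.0001917391304)
t = 10819 s

10819


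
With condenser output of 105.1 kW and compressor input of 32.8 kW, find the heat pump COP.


COP_hp = Q_cond / W
COP_hp = 105.1 / 32.8
COP_hp = 3.204

3.204


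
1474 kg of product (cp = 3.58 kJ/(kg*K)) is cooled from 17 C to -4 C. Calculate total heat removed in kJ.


dT = 17 - (-4) = 21 K
Q = m * cp * dT = 1474 * 3.58 * 21
Q = 110815 kJ

110815


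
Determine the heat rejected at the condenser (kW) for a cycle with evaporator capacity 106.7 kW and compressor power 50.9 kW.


Q_cond = Q_evap + W
Q_cond = 106.7 + 50.9
Q_cond = 157.6 kW

157.6


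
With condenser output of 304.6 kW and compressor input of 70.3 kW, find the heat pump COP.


COP_hp = Q_cond / W
COP_hp = 304.6 / 70.3
COP_hp = 4.333

4.333


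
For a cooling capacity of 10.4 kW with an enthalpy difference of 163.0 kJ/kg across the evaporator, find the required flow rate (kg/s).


m_dot = Q / dh
m_dot = 10.4 / 163.0
m_dot = 0.0638 kg/s

0.0638


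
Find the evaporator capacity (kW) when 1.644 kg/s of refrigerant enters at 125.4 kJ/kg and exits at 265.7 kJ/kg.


dh = 265.7 - 125.4 = 140.3 kJ/kg
Q_evap = m_dot * dh = 1.644 * 140.3
Q_evap = 230.65 kW

230.65


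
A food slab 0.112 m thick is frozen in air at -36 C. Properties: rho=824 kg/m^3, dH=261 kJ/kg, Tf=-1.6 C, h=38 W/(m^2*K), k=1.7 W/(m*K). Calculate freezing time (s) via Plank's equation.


dT = -1.6 - (-36) = 34.4 K
term1 = a/(2h) = 0.112/(2*38) = 0.001473684211
term2 = a^2/(8k) = 0.112^2/(8*1.7) = 0.0009223529412
t = rho*dH*1000/dT * (term1 + term2)
t = 824*261*1000/34.4 * (0.001473684211 + 0.0009223529412)
t = 14980 s

14980


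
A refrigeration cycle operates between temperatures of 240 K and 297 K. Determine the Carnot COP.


dT = 297 - 240 = 57 K
COP_carnot = T_cold / dT = 240 / 57
COP_carnot = 4.211

4.211


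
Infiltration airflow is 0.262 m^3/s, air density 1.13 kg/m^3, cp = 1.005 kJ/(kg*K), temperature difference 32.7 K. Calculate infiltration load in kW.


Q = V_dot * rho * cp * dT
Q = 0.262 * 1.13 * 1.005 * 32.7
Q = 9.73 kW

9.73


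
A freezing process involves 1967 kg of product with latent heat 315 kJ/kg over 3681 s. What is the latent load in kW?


Q_lat = m * h_fg / t
Q_lat = 1967 * 315 / 3681
Q_lat = 168.33 kW

168.33


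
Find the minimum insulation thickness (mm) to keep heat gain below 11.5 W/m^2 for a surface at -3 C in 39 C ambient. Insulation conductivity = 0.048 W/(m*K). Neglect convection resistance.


dT = 39 - (-3) = 42 K
thickness = k * dT / q_max * 1000
thickness = 0.048 * 42 / 11.5 * 1000
thickness = 175.3 mm

175.3


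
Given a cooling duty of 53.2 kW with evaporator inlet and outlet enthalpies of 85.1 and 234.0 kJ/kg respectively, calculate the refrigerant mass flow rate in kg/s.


dh = 234.0 - 85.1 = 148.9 kJ/kg
m_dot = Q / dh = 53.2 / 148.9 = 0.3573 kg/s

0.3573


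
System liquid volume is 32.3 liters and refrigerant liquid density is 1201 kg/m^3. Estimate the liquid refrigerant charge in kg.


Charge = V * rho / 1000
Charge = 32.3 * 1201 / 1000
Charge = 38.79 kg

38.79


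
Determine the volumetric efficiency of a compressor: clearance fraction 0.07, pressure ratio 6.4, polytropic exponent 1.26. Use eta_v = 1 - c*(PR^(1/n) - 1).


PR^(1/n) = 6.4^(1/1.26) = 4.36340351
eta_v = 1 - 0.07 * (4.36340351 - 1)
eta_v = 0.7646

0.7646


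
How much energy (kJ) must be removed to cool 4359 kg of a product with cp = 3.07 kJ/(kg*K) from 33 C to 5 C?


dT = 33 - (5) = 28 K
Q = m * cp * dT = 4359 * 3.07 * 28
Q = 374700 kJ

374700


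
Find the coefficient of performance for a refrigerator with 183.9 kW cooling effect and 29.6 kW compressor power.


COP = Q_evap / W
COP = 183.9 / 29.6
COP = 6.213

6.213


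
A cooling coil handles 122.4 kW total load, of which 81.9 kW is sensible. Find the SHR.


SHR = Q_sensible / Q_total
SHR = 81.9 / 122.4
SHR = 0.669

0.669


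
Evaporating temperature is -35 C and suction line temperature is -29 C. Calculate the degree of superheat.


Superheat = T_suction - T_evap
Superheat = -29 - (-35)
Superheat = 6 K

6


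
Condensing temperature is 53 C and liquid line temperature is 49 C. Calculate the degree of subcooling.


Subcooling = T_cond - T_liquid
Subcooling = 53 - 49
Subcooling = 4 K

4


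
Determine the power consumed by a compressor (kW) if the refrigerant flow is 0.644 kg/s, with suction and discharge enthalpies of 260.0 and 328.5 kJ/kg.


dh = 328.5 - 260.0 = 68.5 kJ/kg
W = m_dot * dh = 0.644 * 68.5 = 44.11 kW

44.11


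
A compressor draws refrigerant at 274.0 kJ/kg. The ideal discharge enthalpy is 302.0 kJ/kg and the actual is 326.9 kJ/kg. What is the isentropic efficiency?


dh_ideal = 302.0 - 274.0 = 28.0 kJ/kg
dh_actual = 326.9 - 274.0 = 52.9 kJ/kg
eta_s = dh_ideal / dh_actual = 28.0 / 52.9
eta_s = 0.5293

0.5293


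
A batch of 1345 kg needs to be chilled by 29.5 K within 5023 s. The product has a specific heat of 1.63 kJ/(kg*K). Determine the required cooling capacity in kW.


Q = m * cp * dT / t
Q = 1345 * 1.63 * 29.5 / 5023
Q = 12.876 kW

12.876


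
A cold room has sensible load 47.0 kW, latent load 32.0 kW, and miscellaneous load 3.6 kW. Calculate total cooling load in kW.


Q_total = Q_s + Q_l + Q_misc
Q_total = 47.0 + 32.0 + 3.6
Q_total = 82.6 kW

82.6


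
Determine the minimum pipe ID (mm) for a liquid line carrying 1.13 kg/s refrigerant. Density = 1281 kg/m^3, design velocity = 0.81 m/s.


A = m_dot / (rho * v) = 1.13 / (1281 * 0.81) = 0.001089041162 m^2
d = sqrt(4*A/pi) * 1000
d = 37.2 mm

37.2


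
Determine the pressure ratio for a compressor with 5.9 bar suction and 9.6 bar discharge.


PR = P_high / P_low
PR = 9.6 / 5.9
PR = 1.627

1.627


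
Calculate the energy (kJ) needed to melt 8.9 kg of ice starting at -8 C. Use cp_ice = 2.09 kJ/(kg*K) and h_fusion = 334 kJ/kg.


Sensible heat = cp * dT = 2.09 * 8 = 16.72 kJ/kg
Total per kg = 16.72 + 334 = 350.72 kJ/kg
Q = m * total = 8.9 * 350.72
Q = 3121.4 kJ

3121.4


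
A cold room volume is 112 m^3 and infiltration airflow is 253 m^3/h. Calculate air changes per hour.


ACH = flow / volume
ACH = 253 / 112
ACH = 2.259

2.259


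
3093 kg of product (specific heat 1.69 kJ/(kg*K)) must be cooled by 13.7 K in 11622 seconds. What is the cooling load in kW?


Q = m * cp * dT / t
Q = 3093 * 1.69 * 13.7 / 11622
Q = 6.162 kW

6.162


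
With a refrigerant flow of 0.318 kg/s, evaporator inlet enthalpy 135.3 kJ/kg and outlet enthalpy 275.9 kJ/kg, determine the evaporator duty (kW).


dh = 275.9 - 135.3 = 140.6 kJ/kg
Q_evap = m_dot * dh = 0.318 * 140.6
Q_evap = 44.71 kW

44.71


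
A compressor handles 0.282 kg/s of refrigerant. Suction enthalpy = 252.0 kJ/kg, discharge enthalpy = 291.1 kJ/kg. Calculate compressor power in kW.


dh = 291.1 - 252.0 = 39.1 kJ/kg
W = m_dot * dh = 0.282 * 39.1 = 11.03 kW

11.03


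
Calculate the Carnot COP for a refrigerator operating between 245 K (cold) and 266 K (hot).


dT = 266 - 245 = 21 K
COP_carnot = T_cold / dT = 245 / 21
COP_carnot = 11.667

11.667


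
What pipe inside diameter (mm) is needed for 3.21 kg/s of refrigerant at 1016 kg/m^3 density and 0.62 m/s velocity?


A = m_dot / (rho * v) = 3.21 / (1016 * 0.62) = 0.005095885192 m^2
d = sqrt(4*A/pi) * 1000
d = 80.5 mm

80.5


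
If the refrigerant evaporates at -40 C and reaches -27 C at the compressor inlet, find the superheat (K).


Superheat = T_suction - T_evap
Superheat = -27 - (-40)
Superheat = 13 K

13


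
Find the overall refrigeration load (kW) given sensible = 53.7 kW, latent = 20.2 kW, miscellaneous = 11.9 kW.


Q_total = Q_s + Q_l + Q_misc
Q_total = 53.7 + 20.2 + 11.9
Q_total = 85.8 kW

85.8
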